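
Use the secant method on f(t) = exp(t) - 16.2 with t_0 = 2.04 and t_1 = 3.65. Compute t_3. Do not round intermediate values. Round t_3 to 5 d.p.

Secant update: t_(k+1) = t_k − f(t_k)·(t_k − t_(k-1))/(f(t_k) − f(t_(k-1))).
f(t_0) = -8.509391, f(t_1) = 22.274666
t_2 = 3.650000 - (22.274666)·(3.650000 - 2.040000)/(22.274666 - (-8.509391)) = 2.485039; f(t_2) = -4.198407
t_3 = 2.485039 - (-4.198407)·(2.485039 - 3.650000)/(-4.198407 - (22.274666)) = 2.669792; f(t_3) = -1.763029

2.66979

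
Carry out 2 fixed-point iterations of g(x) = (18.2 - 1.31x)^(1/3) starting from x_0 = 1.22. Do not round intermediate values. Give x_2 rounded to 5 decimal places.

2.45841

x_1 = g(1.220000) = 2.551047
x_2 = g(2.551047) = 2.458412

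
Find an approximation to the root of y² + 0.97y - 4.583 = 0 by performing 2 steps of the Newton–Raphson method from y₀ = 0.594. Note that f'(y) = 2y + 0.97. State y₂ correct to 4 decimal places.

1.7701

y_0 = 0.594000: f = -3.653984, f' = 2.158000 → y_1 = 0.594000 - (-3.653984)/(2.158000) = 2.287227
y_1 = 2.287227: f = 2.867018, f' = 5.544454 → y_2 = 2.287227 - (2.867018)/(5.544454) = 1.770131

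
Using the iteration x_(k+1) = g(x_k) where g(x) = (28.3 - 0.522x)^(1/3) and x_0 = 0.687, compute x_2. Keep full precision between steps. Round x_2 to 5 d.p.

x_1 = g(0.687000) = 3.034469
x_2 = g(3.034469) = 2.989445

2.98944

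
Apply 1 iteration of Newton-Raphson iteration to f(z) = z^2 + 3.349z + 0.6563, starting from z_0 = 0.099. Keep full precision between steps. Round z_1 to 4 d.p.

-0.1823

f'(z) = 2z + 3.349
z_0 = 0.099000: f = 0.997652, f' = 3.547000 → z_1 = 0.099000 - (0.997652)/(3.547000) = -0.182266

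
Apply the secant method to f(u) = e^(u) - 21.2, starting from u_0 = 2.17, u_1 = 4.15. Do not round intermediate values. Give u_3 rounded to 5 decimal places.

f(u_0) = -12.441716, f(u_1) = 42.234000
u_2 = 4.150000 - (42.234000)·(4.150000 - 2.170000)/(42.234000 - (-12.441716)) = 2.620558; f(u_2) = -7.456606
u_3 = 2.620558 - (-7.456606)·(2.620558 - 4.150000)/(-7.456606 - (42.234000)) = 2.850067; f(u_3) = -3.911054

2.85007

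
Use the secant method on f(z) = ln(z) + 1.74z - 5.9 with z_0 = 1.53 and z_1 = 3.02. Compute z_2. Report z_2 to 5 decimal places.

f(z_0) = -2.812532, f(z_1) = 0.460057
z_2 = 3.020000 - (0.460057)·(3.020000 - 1.530000)/(0.460057 - (-2.812532)) = 2.810538; f(z_2) = 0.023711

2.81054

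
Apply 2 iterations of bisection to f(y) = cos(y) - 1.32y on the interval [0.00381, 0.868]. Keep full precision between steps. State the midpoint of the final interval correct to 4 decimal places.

f(0.003810) = 0.994964, f(0.868000) = -0.499406 (opposite signs)
step 1: m = 0.435905, f(m) = 0.331094 > 0 → root in [0.435905, 0.868000]
step 2: m = 0.651952, f(m) = -0.065677 < 0 → root in [0.435905, 0.651952]
Midpoint of [0.435905, 0.651952] = 0.543929

0.5439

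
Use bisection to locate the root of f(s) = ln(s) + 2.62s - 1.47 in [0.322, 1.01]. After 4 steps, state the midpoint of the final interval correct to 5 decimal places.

f(0.322000) = -1.759564, f(1.010000) = 1.186150 (opposite signs)
step 1: m = 0.666000, f(m) = -0.131546 < 0 → root in [0.666000, 1.010000]
step 2: m = 0.838000, f(m) = 0.548823 > 0 → root in [0.666000, 0.838000]
step 3: m = 0.752000, f(m) = 0.215221 > 0 → root in [0.666000, 0.752000]
step 4: m = 0.709000, f(m) = 0.043680 > 0 → root in [0.666000, 0.709000]
Midpoint of [0.666000, 0.709000] = 0.687500

0.68750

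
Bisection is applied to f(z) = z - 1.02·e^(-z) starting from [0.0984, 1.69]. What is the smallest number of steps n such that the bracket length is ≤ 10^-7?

Initial width b − a = 1.69 − 0.0984 = 1.591600.
After n steps the width is (b−a)/2^n; need (b−a)/2^n ≤ 10^-7.
So n ≥ log₂(1.591600/10^-7) = log₂(15916000.0000) ≈ 23.9240.
Hence n = 24.

24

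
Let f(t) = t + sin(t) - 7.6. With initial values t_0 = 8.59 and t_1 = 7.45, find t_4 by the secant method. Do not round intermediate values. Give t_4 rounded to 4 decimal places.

6.9700

f(t_0) = 1.731147, f(t_1) = 0.769503
t_2 = 7.450000 - (0.769503)·(7.450000 - 8.590000)/(0.769503 - (1.731147)) = 6.537777; f(t_2) = -0.810372
t_3 = 6.537777 - (-0.810372)·(6.537777 - 7.450000)/(-0.810372 - (0.769503)) = 7.005688; f(t_3) = 0.066951
t_4 = 7.005688 - (0.066951)·(7.005688 - 6.537777)/(0.066951 - (-0.810372)) = 6.969980; f(t_4) = 0.004042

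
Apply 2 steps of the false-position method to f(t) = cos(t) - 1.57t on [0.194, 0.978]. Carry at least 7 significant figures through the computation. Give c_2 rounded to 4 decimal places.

0.5425

False-position update: c = (a·f(b) − b·f(a))/(f(b) − f(a)); replace the endpoint whose sign matches f(c).
f(0.194000) = 0.676661, f(0.978000) = -0.976778
step 1: c = 0.514848, f(c) = 0.062057 > 0 → new bracket [0.514848, 0.978000]
step 2: c = 0.542515, f(c) = 0.004664 > 0 → new bracket [0.542515, 0.978000]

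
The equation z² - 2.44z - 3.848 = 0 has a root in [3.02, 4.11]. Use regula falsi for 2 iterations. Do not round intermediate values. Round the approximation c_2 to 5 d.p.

3.52294

False-position update: c = (a·f(b) − b·f(a))/(f(b) − f(a)); replace the endpoint whose sign matches f(c).
f(3.020000) = -2.096400, f(4.110000) = 3.015700
step 1: c = 3.466994, f(c) = -0.287420 < 0 → new bracket [3.466994, 4.110000]
step 2: c = 3.522945, f(c) = -0.032846 < 0 → new bracket [3.522945, 4.110000]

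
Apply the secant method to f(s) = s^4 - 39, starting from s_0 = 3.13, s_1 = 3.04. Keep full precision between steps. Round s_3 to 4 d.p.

Secant update: s_(k+1) = s_k − f(s_k)·(s_k − s_(k-1))/(f(s_k) − f(s_(k-1))).
f(s_0) = 56.979250, f(s_1) = 46.407171
s_2 = 3.040000 - (46.407171)·(3.040000 - 3.130000)/(46.407171 - (56.979250)) = 2.644936; f(s_2) = 9.939646
s_3 = 2.644936 - (9.939646)·(2.644936 - 3.040000)/(9.939646 - (46.407171)) = 2.537257; f(s_3) = 2.443637

2.5373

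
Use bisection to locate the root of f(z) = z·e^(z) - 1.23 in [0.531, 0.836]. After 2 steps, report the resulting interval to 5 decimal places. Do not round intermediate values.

f(0.531000) = -0.326964, f(0.836000) = 0.698752 (opposite signs)
step 1: m = 0.683500, f(m) = 0.123876 > 0 → root in [0.531000, 0.683500]
step 2: m = 0.607250, f(m) = -0.115467 < 0 → root in [0.607250, 0.683500]

[0.60725, 0.68350]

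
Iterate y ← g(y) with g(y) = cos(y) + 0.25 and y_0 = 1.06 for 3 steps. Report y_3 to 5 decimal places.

0.79933

y_1 = g(1.060000) = 0.738872
y_2 = g(0.738872) = 0.989229
y_3 = g(0.989229) = 0.799335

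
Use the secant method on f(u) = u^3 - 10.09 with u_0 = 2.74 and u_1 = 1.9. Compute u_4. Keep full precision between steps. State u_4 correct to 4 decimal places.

Secant update: u_(k+1) = u_k − f(u_k)·(u_k − u_(k-1))/(f(u_k) − f(u_(k-1))).
f(u_0) = 10.480824, f(u_1) = -3.231000
u_2 = 1.900000 - (-3.231000)·(1.900000 - 2.740000)/(-3.231000 - (10.480824)) = 2.097934; f(u_2) = -0.856303
u_3 = 2.097934 - (-0.856303)·(2.097934 - 1.900000)/(-0.856303 - (-3.231000)) = 2.169308; f(u_3) = 0.118544
u_4 = 2.169308 - (0.118544)·(2.169308 - 2.097934)/(0.118544 - (-0.856303)) = 2.160629; f(u_4) = -0.003498

2.1606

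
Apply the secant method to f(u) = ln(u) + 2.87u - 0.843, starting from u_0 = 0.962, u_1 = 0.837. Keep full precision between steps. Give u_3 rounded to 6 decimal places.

f(u_0) = 1.879199, f(u_1) = 1.381259
u_2 = 0.837000 - (1.381259)·(0.837000 - 0.962000)/(1.381259 - (1.879199)) = 0.490257; f(u_2) = -0.148788
u_3 = 0.490257 - (-0.148788)·(0.490257 - 0.837000)/(-0.148788 - (1.381259)) = 0.523976; f(u_3) = 0.014500

0.523976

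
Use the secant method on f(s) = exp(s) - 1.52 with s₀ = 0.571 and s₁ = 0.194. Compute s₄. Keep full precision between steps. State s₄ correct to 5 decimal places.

f(s_0) = 0.250036, f(s_1) = -0.305904
s_2 = 0.194000 - (-0.305904)·(0.194000 - 0.571000)/(-0.305904 - (0.250036)) = 0.401443; f(s_2) = -0.026021
s_3 = 0.401443 - (-0.026021)·(0.401443 - 0.194000)/(-0.026021 - (-0.305904)) = 0.420729; f(s_3) = 0.003072
s_4 = 0.420729 - (0.003072)·(0.420729 - 0.401443)/(0.003072 - (-0.026021)) = 0.418693; f(s_4) = -0.000027

0.41869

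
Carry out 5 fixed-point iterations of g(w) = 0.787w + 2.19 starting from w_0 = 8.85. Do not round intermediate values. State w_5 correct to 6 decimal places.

9.849452

w_1 = g(8.850000) = 9.154950
w_2 = g(9.154950) = 9.394946
w_3 = g(9.394946) = 9.583822
w_4 = g(9.583822) = 9.732468
w_5 = g(9.732468) = 9.849452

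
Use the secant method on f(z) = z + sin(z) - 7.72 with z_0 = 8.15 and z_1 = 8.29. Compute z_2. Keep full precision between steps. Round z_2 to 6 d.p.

f(z_0) = 1.386506, f(z_1) = 1.476440
z_2 = 8.290000 - (1.476440)·(8.290000 - 8.150000)/(1.476440 - (1.386506)) = 5.991651; f(z_2) = -2.015771

5.991651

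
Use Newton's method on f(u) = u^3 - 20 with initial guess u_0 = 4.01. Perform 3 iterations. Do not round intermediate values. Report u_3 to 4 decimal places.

f'(u) = 3u^2
u_0 = 4.010000: f = 44.481201, f' = 48.240300 → u_1 = 4.010000 - (44.481201)/(48.240300) = 3.087924
u_1 = 3.087924: f = 9.444216, f' = 28.605832 → u_2 = 3.087924 - (9.444216)/(28.605832) = 2.757774
u_2 = 2.757774: f = 0.973756, f' = 22.815959 → u_3 = 2.757774 - (0.973756)/(22.815959) = 2.715096

2.7151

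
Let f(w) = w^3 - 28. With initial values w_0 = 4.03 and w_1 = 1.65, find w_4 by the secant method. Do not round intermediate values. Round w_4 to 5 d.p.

2.98176

Secant update: w_(k+1) = w_k − f(w_k)·(w_k − w_(k-1))/(f(w_k) − f(w_(k-1))).
f(w_0) = 37.450827, f(w_1) = -23.507875
w_2 = 1.650000 - (-23.507875)·(1.650000 - 4.030000)/(-23.507875 - (37.450827)) = 2.567814; f(w_2) = -11.068688
w_3 = 2.567814 - (-11.068688)·(2.567814 - 1.650000)/(-11.068688 - (-23.507875)) = 3.384507; f(w_3) = 10.769137
w_4 = 3.384507 - (10.769137)·(3.384507 - 2.567814)/(10.769137 - (-11.068688)) = 2.981762; f(w_4) = -1.489449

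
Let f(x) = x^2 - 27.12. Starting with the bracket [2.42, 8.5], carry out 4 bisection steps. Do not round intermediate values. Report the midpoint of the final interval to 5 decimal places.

5.27000

f(2.420000) = -21.263600, f(8.500000) = 45.130000 (opposite signs)
step 1: m = 5.460000, f(m) = 2.691600 > 0 → root in [2.420000, 5.460000]
step 2: m = 3.940000, f(m) = -11.596400 < 0 → root in [3.940000, 5.460000]
step 3: m = 4.700000, f(m) = -5.030000 < 0 → root in [4.700000, 5.460000]
step 4: m = 5.080000, f(m) = -1.313600 < 0 → root in [5.080000, 5.460000]
Midpoint of [5.080000, 5.460000] = 5.270000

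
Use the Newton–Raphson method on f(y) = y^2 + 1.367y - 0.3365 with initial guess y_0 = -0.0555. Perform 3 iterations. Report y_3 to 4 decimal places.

f'(y) = 2y + 1.367
y_0 = -0.055500: f = -0.409288, f' = 1.256000 → y_1 = -0.055500 - (-0.409288)/(1.256000) = 0.270366
y_1 = 0.270366: f = 0.106189, f' = 1.907733 → y_2 = 0.270366 - (0.106189)/(1.907733) = 0.214704
y_2 = 0.214704: f = 0.003098, f' = 1.796408 → y_3 = 0.214704 - (0.003098)/(1.796408) = 0.212979

0.2130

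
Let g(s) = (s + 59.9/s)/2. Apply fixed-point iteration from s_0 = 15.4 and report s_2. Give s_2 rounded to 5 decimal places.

7.92770

s_1 = g(15.400000) = 9.644805
s_2 = g(9.644805) = 7.927701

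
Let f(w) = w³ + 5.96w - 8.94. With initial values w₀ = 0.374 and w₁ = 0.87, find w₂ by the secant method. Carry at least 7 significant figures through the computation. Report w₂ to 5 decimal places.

1.30111

f(w_0) = -6.658646, f(w_1) = -3.096297
w_2 = 0.870000 - (-3.096297)·(0.870000 - 0.374000)/(-3.096297 - (-6.658646)) = 1.301110; f(w_2) = 1.017245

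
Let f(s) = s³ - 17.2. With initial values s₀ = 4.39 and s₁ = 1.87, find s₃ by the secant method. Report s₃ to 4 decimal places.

2.7202

Secant update: s_(k+1) = s_k − f(s_k)·(s_k − s_(k-1))/(f(s_k) − f(s_(k-1))).
f(s_0) = 67.404519, f(s_1) = -10.660797
s_2 = 1.870000 - (-10.660797)·(1.870000 - 4.390000)/(-10.660797 - (67.404519)) = 2.214138; f(s_2) = -6.345400
s_3 = 2.214138 - (-6.345400)·(2.214138 - 1.870000)/(-6.345400 - (-10.660797)) = 2.720161; f(s_3) = 2.927216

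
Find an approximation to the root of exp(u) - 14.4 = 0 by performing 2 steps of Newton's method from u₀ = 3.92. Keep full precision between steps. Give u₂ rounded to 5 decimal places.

2.78934

f'(u) = exp(u)
u_0 = 3.920000: f = 36.000445, f' = 50.400445 → u_1 = 3.920000 - (36.000445)/(50.400445) = 3.205712
u_1 = 3.205712: f = 10.273055, f' = 24.673055 → u_2 = 3.205712 - (10.273055)/(24.673055) = 2.789344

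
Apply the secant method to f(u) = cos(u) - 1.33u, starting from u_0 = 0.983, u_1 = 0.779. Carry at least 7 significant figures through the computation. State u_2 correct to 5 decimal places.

0.62450

f(u_0) = -0.752861, f(u_1) = -0.324454
u_2 = 0.779000 - (-0.324454)·(0.779000 - 0.983000)/(-0.324454 - (-0.752861)) = 0.624501; f(u_2) = -0.019332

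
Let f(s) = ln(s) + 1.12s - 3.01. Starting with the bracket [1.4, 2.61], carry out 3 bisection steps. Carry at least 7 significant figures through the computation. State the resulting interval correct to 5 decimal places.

f(1.400000) = -1.105528, f(2.610000) = 0.872550 (opposite signs)
step 1: m = 2.005000, f(m) = -0.068756 < 0 → root in [2.005000, 2.610000]
step 2: m = 2.307500, f(m) = 0.410565 > 0 → root in [2.005000, 2.307500]
step 3: m = 2.156250, f(m) = 0.173371 > 0 → root in [2.005000, 2.156250]

[2.00500, 2.15625]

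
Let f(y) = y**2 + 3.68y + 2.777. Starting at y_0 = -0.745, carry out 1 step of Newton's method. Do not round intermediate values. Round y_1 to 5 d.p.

-1.01460

f'(y) = 2y + 3.68
y_0 = -0.745000: f = 0.590425, f' = 2.190000 → y_1 = -0.745000 - (0.590425)/(2.190000) = -1.014600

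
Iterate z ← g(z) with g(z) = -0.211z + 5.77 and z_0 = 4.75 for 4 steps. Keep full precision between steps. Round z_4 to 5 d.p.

4.76463

z_1 = g(4.750000) = 4.767750
z_2 = g(4.767750) = 4.764005
z_3 = g(4.764005) = 4.764795
z_4 = g(4.764795) = 4.764628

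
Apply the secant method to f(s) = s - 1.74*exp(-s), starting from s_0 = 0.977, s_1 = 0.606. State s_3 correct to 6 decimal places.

f(s_0) = 0.321997, f(s_1) = -0.343220
s_2 = 0.606000 - (-0.343220)·(0.606000 - 0.977000)/(-0.343220 - (0.321997)) = 0.797418; f(s_2) = 0.013565
s_3 = 0.797418 - (0.013565)·(0.797418 - 0.606000)/(0.013565 - (-0.343220)) = 0.790141; f(s_3) = 0.000562

0.790141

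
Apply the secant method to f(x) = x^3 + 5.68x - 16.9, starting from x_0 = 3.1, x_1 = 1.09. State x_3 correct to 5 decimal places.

1.94430

f(x_0) = 30.499000, f(x_1) = -9.413771
x_2 = 1.090000 - (-9.413771)·(1.090000 - 3.100000)/(-9.413771 - (30.499000)) = 1.564076; f(x_2) = -4.189799
x_3 = 1.564076 - (-4.189799)·(1.564076 - 1.090000)/(-4.189799 - (-9.413771)) = 1.944300; f(x_3) = 1.493672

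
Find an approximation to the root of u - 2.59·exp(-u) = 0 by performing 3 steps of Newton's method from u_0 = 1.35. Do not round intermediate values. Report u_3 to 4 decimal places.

f'(u) = 1 + 2.59·exp(-u)
u_0 = 1.350000: f = 0.678568, f' = 1.671432 → u_1 = 1.350000 - (0.678568)/(1.671432) = 0.944020
u_1 = 0.944020: f = -0.063647, f' = 2.007667 → u_2 = 0.944020 - (-0.063647)/(2.007667) = 0.975722
u_2 = 0.975722: f = -0.000501, f' = 1.976223 → u_3 = 0.975722 - (-0.000501)/(1.976223) = 0.975976

0.9760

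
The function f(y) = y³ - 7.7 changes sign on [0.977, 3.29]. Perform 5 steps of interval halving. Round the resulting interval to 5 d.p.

[1.91666, 1.98894]

f(0.977000) = -6.767425, f(3.290000) = 27.911289 (opposite signs)
step 1: m = 2.133500, f(m) = 2.011313 > 0 → root in [0.977000, 2.133500]
step 2: m = 1.555250, f(m) = -3.938157 < 0 → root in [1.555250, 2.133500]
step 3: m = 1.844375, f(m) = -1.425954 < 0 → root in [1.844375, 2.133500]
step 4: m = 1.988938, f(m) = 0.167983 > 0 → root in [1.844375, 1.988938]
step 5: m = 1.916656, f(m) = -0.659027 < 0 → root in [1.916656, 1.988938]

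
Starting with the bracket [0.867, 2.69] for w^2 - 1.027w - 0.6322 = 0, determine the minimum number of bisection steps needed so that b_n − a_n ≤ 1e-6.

21

Initial width b − a = 2.69 − 0.867 = 1.823000.
After n steps the width is (b−a)/2^n; need (b−a)/2^n ≤ 1e-6.
So n ≥ log₂(1.823000/1e-6) = log₂(1823000.0000) ≈ 20.7979.
Hence n = 21.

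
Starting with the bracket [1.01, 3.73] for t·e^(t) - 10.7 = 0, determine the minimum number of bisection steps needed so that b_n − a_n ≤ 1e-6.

22

Initial width b − a = 3.73 − 1.01 = 2.720000.
After n steps the width is (b−a)/2^n; need (b−a)/2^n ≤ 1e-6.
So n ≥ log₂(2.720000/1e-6) = log₂(2720000.0000) ≈ 21.3752.
Hence n = 22.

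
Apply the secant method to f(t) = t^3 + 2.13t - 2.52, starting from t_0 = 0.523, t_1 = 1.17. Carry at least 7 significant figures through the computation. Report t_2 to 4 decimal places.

0.8111

Secant update: t_(k+1) = t_k − f(t_k)·(t_k − t_(k-1))/(f(t_k) − f(t_(k-1))).
f(t_0) = -1.262954, f(t_1) = 1.573713
t_2 = 1.170000 - (1.573713)·(1.170000 - 0.523000)/(1.573713 - (-1.262954)) = 0.811060; f(t_2) = -0.258911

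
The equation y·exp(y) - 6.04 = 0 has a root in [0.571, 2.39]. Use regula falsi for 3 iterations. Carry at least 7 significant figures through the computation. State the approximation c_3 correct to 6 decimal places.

1.288624

False-position update: c = (a·f(b) − b·f(a))/(f(b) − f(a)); replace the endpoint whose sign matches f(c).
f(0.571000) = -5.029309, f(2.390000) = 20.043251
step 1: c = 0.935874, f(c) = -3.654047 < 0 → new bracket [0.935874, 2.390000]
step 2: c = 1.160095, f(c) = -2.339022 < 0 → new bracket [1.160095, 2.390000]
step 3: c = 1.288624, f(c) = -1.365139 < 0 → new bracket [1.288624, 2.390000]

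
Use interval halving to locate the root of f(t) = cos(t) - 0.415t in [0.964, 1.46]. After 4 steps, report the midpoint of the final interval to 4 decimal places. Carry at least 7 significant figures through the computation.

f(0.964000) = 0.170179, f(1.460000) = -0.495330 (opposite signs)
step 1: m = 1.212000, f(m) = -0.151833 < 0 → root in [0.964000, 1.212000]
step 2: m = 1.088000, f(m) = 0.012738 > 0 → root in [1.088000, 1.212000]
step 3: m = 1.150000, f(m) = -0.068763 < 0 → root in [1.088000, 1.150000]
step 4: m = 1.119000, f(m) = -0.027803 < 0 → root in [1.088000, 1.119000]
Midpoint of [1.088000, 1.119000] = 1.103500

1.1035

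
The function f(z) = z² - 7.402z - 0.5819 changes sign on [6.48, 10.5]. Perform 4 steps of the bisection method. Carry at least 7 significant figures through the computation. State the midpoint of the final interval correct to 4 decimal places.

f(6.480000) = -6.556460, f(10.500000) = 31.947100 (opposite signs)
step 1: m = 8.490000, f(m) = 8.655220 > 0 → root in [6.480000, 8.490000]
step 2: m = 7.485000, f(m) = 0.039355 > 0 → root in [6.480000, 7.485000]
step 3: m = 6.982500, f(m) = -3.511059 < 0 → root in [6.982500, 7.485000]
step 4: m = 7.233750, f(m) = -1.798978 < 0 → root in [7.233750, 7.485000]
Midpoint of [7.233750, 7.485000] = 7.359375

7.3594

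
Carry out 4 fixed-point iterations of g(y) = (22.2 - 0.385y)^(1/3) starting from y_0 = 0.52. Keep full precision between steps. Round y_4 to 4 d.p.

y_1 = g(0.520000) = 2.802031
y_2 = g(2.802031) = 2.764222
y_3 = g(2.764222) = 2.764857
y_4 = g(2.764857) = 2.764847

2.7648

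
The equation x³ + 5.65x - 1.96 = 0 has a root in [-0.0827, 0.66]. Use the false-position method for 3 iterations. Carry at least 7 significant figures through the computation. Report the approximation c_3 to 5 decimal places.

f(-0.082700) = -2.427821, f(0.660000) = 2.056496
step 1: c = 0.319400, f(c) = -0.122808 < 0 → new bracket [0.319400, 0.660000]
step 2: c = 0.338593, f(c) = -0.008131 < 0 → new bracket [0.338593, 0.660000]
step 3: c = 0.339859, f(c) = -0.000542 < 0 → new bracket [0.339859, 0.660000]

0.33986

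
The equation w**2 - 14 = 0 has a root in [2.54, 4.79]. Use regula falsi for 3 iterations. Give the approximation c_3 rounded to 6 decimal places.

f(2.540000) = -7.548400, f(4.790000) = 8.944100
step 1: c = 3.569795, f(c) = -1.256561 < 0 → new bracket [3.569795, 4.790000]
step 2: c = 3.720105, f(c) = -0.160816 < 0 → new bracket [3.720105, 4.790000]
step 3: c = 3.739002, f(c) = -0.019861 < 0 → new bracket [3.739002, 4.790000]

3.739002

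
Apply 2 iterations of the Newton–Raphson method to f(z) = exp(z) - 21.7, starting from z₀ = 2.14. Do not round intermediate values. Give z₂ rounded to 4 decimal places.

3.2333

f'(z) = exp(z)
z_0 = 2.140000: f = -13.200562, f' = 8.499438 → z_1 = 2.140000 - (-13.200562)/(8.499438) = 3.693110
z_1 = 3.693110: f = 18.469584, f' = 40.169584 → z_2 = 3.693110 - (18.469584)/(40.169584) = 3.233320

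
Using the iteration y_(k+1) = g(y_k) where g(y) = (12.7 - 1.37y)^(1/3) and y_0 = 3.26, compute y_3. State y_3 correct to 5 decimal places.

2.13669

y_1 = g(3.260000) = 2.019297
y_2 = g(2.019297) = 2.149653
y_3 = g(2.149653) = 2.136693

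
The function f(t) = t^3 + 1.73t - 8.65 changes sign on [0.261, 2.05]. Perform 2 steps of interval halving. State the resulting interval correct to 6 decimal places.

f(0.261000) = -8.180690, f(2.050000) = 3.511625 (opposite signs)
step 1: m = 1.155500, f(m) = -5.108184 < 0 → root in [1.155500, 2.050000]
step 2: m = 1.602750, f(m) = -1.760086 < 0 → root in [1.602750, 2.050000]

[1.602750, 2.050000]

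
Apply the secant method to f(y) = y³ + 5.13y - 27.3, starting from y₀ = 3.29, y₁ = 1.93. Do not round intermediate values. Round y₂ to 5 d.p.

f(y_0) = 25.188989, f(y_1) = -10.210043
y_2 = 1.930000 - (-10.210043)·(1.930000 - 3.290000)/(-10.210043 - (25.188989)) = 2.322261; f(y_2) = -2.863089

2.32226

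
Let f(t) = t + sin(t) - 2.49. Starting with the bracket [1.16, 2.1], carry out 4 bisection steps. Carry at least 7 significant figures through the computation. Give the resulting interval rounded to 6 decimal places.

[1.453750, 1.512500]

f(1.160000) = -0.413197, f(2.100000) = 0.473209 (opposite signs)
step 1: m = 1.630000, f(m) = 0.138248 > 0 → root in [1.160000, 1.630000]
step 2: m = 1.395000, f(m) = -0.110412 < 0 → root in [1.395000, 1.630000]
step 3: m = 1.512500, f(m) = 0.020801 > 0 → root in [1.395000, 1.512500]
step 4: m = 1.453750, f(m) = -0.043092 < 0 → root in [1.453750, 1.512500]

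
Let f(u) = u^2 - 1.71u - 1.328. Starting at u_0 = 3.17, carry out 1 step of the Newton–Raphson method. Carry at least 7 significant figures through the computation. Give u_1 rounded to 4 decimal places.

f'(u) = 2u - 1.71
u_0 = 3.170000: f = 3.300200, f' = 4.630000 → u_1 = 3.170000 - (3.300200)/(4.630000) = 2.457214

2.4572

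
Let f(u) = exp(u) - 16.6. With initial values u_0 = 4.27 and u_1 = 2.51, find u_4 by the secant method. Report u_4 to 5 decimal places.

f(u_0) = 54.921636, f(u_1) = -4.295070
u_2 = 2.510000 - (-4.295070)·(2.510000 - 4.270000)/(-4.295070 - (54.921636)) = 2.637655; f(u_2) = -2.619615
u_3 = 2.637655 - (-2.619615)·(2.637655 - 2.510000)/(-2.619615 - (-4.295070)) = 2.837247; f(u_3) = 0.468718
u_4 = 2.837247 - (0.468718)·(2.837247 - 2.637655)/(0.468718 - (-2.619615)) = 2.806955; f(u_4) = -0.040578

2.80696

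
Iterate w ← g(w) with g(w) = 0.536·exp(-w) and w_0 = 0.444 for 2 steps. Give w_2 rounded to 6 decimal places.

0.380052

w_1 = g(0.444000) = 0.343825
w_2 = g(0.343825) = 0.380052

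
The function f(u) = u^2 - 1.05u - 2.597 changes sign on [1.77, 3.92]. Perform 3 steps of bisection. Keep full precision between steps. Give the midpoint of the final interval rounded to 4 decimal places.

2.1731

f(1.770000) = -1.322600, f(3.920000) = 8.653400 (opposite signs)
step 1: m = 2.845000, f(m) = 2.509775 > 0 → root in [1.770000, 2.845000]
step 2: m = 2.307500, f(m) = 0.304681 > 0 → root in [1.770000, 2.307500]
step 3: m = 2.038750, f(m) = -0.581186 < 0 → root in [2.038750, 2.307500]
Midpoint of [2.038750, 2.307500] = 2.173125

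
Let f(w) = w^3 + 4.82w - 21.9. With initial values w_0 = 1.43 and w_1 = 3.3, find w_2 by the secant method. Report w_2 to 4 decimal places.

1.9677

f(w_0) = -12.083193, f(w_1) = 29.943000
w_2 = 3.300000 - (29.943000)·(3.300000 - 1.430000)/(29.943000 - (-12.083193)) = 1.967654; f(w_2) = -4.797808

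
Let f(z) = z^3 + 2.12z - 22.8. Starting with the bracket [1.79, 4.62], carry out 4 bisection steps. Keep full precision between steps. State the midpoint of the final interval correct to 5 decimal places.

f(1.790000) = -13.269861, f(4.620000) = 85.605528 (opposite signs)
step 1: m = 3.205000, f(m) = 16.916440 > 0 → root in [1.790000, 3.205000]
step 2: m = 2.497500, f(m) = -1.927128 < 0 → root in [2.497500, 3.205000]
step 3: m = 2.851250, f(m) = 6.424248 > 0 → root in [2.497500, 2.851250]
step 4: m = 2.674375, f(m) = 1.997558 > 0 → root in [2.497500, 2.674375]
Midpoint of [2.497500, 2.674375] = 2.585938

2.58594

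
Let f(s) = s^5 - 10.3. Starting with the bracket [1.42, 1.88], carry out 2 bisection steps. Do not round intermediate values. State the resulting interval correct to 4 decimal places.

f(1.420000) = -4.526466, f(1.880000) = 13.184929 (opposite signs)
step 1: m = 1.650000, f(m) = 1.929810 > 0 → root in [1.420000, 1.650000]
step 2: m = 1.535000, f(m) = -1.777993 < 0 → root in [1.535000, 1.650000]

[1.5350, 1.6500]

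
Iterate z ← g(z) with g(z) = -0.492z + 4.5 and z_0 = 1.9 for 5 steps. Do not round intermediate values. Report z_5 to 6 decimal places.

z_1 = g(1.900000) = 3.565200
z_2 = g(3.565200) = 2.745922
z_3 = g(2.745922) = 3.149007
z_4 = g(3.149007) = 2.950689
z_5 = g(2.950689) = 3.048261

3.048261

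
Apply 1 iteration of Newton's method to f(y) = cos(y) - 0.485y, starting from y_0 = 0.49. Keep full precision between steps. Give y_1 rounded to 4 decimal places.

f'(y) = -sin(y) - 0.485
y_0 = 0.490000: f = 0.644683, f' = -0.955626 → y_1 = 0.490000 - (0.644683)/(-0.955626) = 1.164618

1.1646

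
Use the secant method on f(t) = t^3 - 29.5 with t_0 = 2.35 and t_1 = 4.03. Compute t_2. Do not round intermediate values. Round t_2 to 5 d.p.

f(t_0) = -16.522125, f(t_1) = 35.950827
t_2 = 4.030000 - (35.950827)·(4.030000 - 2.350000)/(35.950827 - (-16.522125)) = 2.878981; f(t_2) = -5.637487

2.87898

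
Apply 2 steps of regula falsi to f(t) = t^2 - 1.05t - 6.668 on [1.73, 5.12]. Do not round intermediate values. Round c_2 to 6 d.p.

3.019694

f(1.730000) = -5.491600, f(5.120000) = 14.170400
step 1: c = 2.676828, f(c) = -2.313263 < 0 → new bracket [2.676828, 5.120000]
step 2: c = 3.019694, f(c) = -0.720125 < 0 → new bracket [3.019694, 5.120000]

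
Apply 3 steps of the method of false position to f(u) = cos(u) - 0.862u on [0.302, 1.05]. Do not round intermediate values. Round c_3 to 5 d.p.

False-position update: c = (a·f(b) − b·f(a))/(f(b) − f(a)); replace the endpoint whose sign matches f(c).
f(0.302000) = 0.694420, f(1.050000) = -0.407529
step 1: c = 0.773370, f(c) = 0.048915 > 0 → new bracket [0.773370, 1.050000]
step 2: c = 0.803016, f(c) = 0.002341 > 0 → new bracket [0.803016, 1.050000]
step 3: c = 0.804426, f(c) = 0.000109 > 0 → new bracket [0.804426, 1.050000]

0.80443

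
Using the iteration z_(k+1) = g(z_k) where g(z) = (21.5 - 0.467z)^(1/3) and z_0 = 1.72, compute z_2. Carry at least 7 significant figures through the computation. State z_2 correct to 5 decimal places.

2.72424

z_1 = g(1.720000) = 2.745580
z_2 = g(2.745580) = 2.724236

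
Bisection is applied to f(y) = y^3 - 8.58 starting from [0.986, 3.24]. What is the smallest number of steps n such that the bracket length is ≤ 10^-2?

8

Initial width b − a = 3.24 − 0.986 = 2.254000.
After n steps the width is (b−a)/2^n; need (b−a)/2^n ≤ 10^-2.
So n ≥ log₂(2.254000/10^-2) = log₂(225.4000) ≈ 7.8163.
Hence n = 8.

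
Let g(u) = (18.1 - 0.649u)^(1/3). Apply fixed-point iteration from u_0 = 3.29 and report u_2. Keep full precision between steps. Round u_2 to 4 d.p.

2.5441

u_1 = g(3.290000) = 2.517992
u_2 = g(2.517992) = 2.544063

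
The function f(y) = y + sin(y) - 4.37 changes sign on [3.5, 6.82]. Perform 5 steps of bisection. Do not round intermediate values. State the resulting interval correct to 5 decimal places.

f(3.500000) = -1.220783, f(6.820000) = 2.961401 (opposite signs)
step 1: m = 5.160000, f(m) = -0.111484 < 0 → root in [5.160000, 6.820000]
step 2: m = 5.990000, f(m) = 1.330997 > 0 → root in [5.160000, 5.990000]
step 3: m = 5.575000, f(m) = 0.554543 > 0 → root in [5.160000, 5.575000]
step 4: m = 5.367500, f(m) = 0.204520 > 0 → root in [5.160000, 5.367500]
step 5: m = 5.263750, f(m) = 0.041938 > 0 → root in [5.160000, 5.263750]

[5.16000, 5.26375]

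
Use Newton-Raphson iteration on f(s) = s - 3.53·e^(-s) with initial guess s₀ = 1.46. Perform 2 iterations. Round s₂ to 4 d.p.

1.1346

f'(s) = 1 + 3.53·e^(-s)
s_0 = 1.460000: f = 0.640206, f' = 1.819794 → s_1 = 1.460000 - (0.640206)/(1.819794) = 1.108199
s_1 = 1.108199: f = -0.057242, f' = 2.165441 → s_2 = 1.108199 - (-0.057242)/(2.165441) = 1.134633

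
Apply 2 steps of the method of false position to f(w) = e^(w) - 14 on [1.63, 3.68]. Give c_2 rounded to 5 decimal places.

f(1.630000) = -8.896125, f(3.680000) = 25.646394
step 1: c = 2.157960, f(c) = -5.346536 < 0 → new bracket [2.157960, 3.680000]
step 2: c = 2.420524, f(c) = -2.748244 < 0 → new bracket [2.420524, 3.680000]

2.42052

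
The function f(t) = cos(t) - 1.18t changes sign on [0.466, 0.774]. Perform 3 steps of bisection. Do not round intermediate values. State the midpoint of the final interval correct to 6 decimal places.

0.677750

f(0.466000) = 0.343493, f(0.774000) = -0.198200 (opposite signs)
step 1: m = 0.620000, f(m) = 0.082278 > 0 → root in [0.620000, 0.774000]
step 2: m = 0.697000, f(m) = -0.055689 < 0 → root in [0.620000, 0.697000]
step 3: m = 0.658500, f(m) = 0.013881 > 0 → root in [0.658500, 0.697000]
Midpoint of [0.658500, 0.697000] = 0.677750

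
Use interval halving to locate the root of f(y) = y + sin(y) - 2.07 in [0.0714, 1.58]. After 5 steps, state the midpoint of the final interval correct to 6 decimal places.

1.132134

f(0.071400) = -1.927261, f(1.580000) = 0.509958 (opposite signs)
step 1: m = 0.825700, f(m) = -0.509277 < 0 → root in [0.825700, 1.580000]
step 2: m = 1.202850, f(m) = 0.065918 > 0 → root in [0.825700, 1.202850]
step 3: m = 1.014275, f(m) = -0.206627 < 0 → root in [1.014275, 1.202850]
step 4: m = 1.108563, f(m) = -0.066379 < 0 → root in [1.108563, 1.202850]
step 5: m = 1.155706, f(m) = 0.000786 > 0 → root in [1.108563, 1.155706]
Midpoint of [1.108563, 1.155706] = 1.132134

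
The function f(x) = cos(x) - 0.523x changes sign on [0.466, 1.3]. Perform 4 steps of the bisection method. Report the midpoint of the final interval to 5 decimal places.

f(0.466000) = 0.649655, f(1.300000) = -0.412401 (opposite signs)
step 1: m = 0.883000, f(m) = 0.173027 > 0 → root in [0.883000, 1.300000]
step 2: m = 1.091500, f(m) = -0.109700 < 0 → root in [0.883000, 1.091500]
step 3: m = 0.987250, f(m) = 0.034655 > 0 → root in [0.987250, 1.091500]
step 4: m = 1.039375, f(m) = -0.036834 < 0 → root in [0.987250, 1.039375]
Midpoint of [0.987250, 1.039375] = 1.013313

1.01331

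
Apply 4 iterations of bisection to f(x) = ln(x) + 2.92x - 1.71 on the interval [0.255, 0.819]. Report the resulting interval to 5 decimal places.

[0.67800, 0.71325]

f(0.255000) = -2.331892, f(0.819000) = 0.481809 (opposite signs)
step 1: m = 0.537000, f(m) = -0.763717 < 0 → root in [0.537000, 0.819000]
step 2: m = 0.678000, f(m) = -0.118848 < 0 → root in [0.678000, 0.819000]
step 3: m = 0.748500, f(m) = 0.185936 > 0 → root in [0.678000, 0.748500]
step 4: m = 0.713250, f(m) = 0.034767 > 0 → root in [0.678000, 0.713250]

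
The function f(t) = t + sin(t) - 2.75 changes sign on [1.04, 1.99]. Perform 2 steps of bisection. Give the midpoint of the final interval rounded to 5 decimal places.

f(1.040000) = -0.847596, f(1.990000) = 0.153413 (opposite signs)
step 1: m = 1.515000, f(m) = -0.236556 < 0 → root in [1.515000, 1.990000]
step 2: m = 1.752500, f(m) = -0.013963 < 0 → root in [1.752500, 1.990000]
Midpoint of [1.752500, 1.990000] = 1.871250

1.87125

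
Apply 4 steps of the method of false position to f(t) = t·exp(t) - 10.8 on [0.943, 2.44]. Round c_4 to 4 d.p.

False-position update: c = (a·f(b) − b·f(a))/(f(b) − f(a)); replace the endpoint whose sign matches f(c).
f(0.943000) = -8.378684, f(2.440000) = 17.194219
step 1: c = 1.433476, f(c) = -4.789079 < 0 → new bracket [1.433476, 2.440000]
step 2: c = 1.652748, f(c) = -2.170494 < 0 → new bracket [1.652748, 2.440000]
step 3: c = 1.740987, f(c) = -0.871203 < 0 → new bracket [1.740987, 2.440000]
step 4: c = 1.774697, f(c) = -0.331963 < 0 → new bracket [1.774697, 2.440000]

1.7747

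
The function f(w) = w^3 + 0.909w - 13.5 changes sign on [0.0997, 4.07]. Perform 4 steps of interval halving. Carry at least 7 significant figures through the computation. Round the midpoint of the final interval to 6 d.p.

f(0.099700) = -13.408382, f(4.070000) = 57.618773 (opposite signs)
step 1: m = 2.084850, f(m) = -2.542863 < 0 → root in [2.084850, 4.070000]
step 2: m = 3.077425, f(m) = 18.442270 > 0 → root in [2.084850, 3.077425]
step 3: m = 2.581138, f(m) = 6.042491 > 0 → root in [2.084850, 2.581138]
step 4: m = 2.332994, f(m) = 1.318849 > 0 → root in [2.084850, 2.332994]
Midpoint of [2.084850, 2.332994] = 2.208922

2.208922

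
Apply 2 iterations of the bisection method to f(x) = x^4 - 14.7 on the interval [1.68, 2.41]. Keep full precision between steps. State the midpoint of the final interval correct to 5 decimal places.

1.95375

f(1.680000) = -6.734058, f(2.410000) = 19.034026 (opposite signs)
step 1: m = 2.045000, f(m) = 2.789333 > 0 → root in [1.680000, 2.045000]
step 2: m = 1.862500, f(m) = -2.666689 < 0 → root in [1.862500, 2.045000]
Midpoint of [1.862500, 2.045000] = 1.953750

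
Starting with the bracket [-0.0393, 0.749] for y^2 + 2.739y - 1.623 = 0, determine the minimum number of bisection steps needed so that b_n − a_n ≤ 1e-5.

17

Initial width b − a = 0.749 − -0.0393 = 0.788300.
After n steps the width is (b−a)/2^n; need (b−a)/2^n ≤ 1e-5.
So n ≥ log₂(0.788300/1e-5) = log₂(78830.0000) ≈ 16.2665.
Hence n = 17.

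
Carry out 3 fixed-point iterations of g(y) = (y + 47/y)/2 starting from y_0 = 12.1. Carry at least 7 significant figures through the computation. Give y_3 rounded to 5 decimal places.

6.85613

y_1 = g(12.100000) = 7.992149
y_2 = g(7.992149) = 6.936460
y_3 = g(6.936460) = 6.856125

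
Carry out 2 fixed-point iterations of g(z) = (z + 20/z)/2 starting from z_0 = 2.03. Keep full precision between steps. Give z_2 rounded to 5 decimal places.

4.65374

z_1 = g(2.030000) = 5.941108
z_2 = g(5.941108) = 4.653742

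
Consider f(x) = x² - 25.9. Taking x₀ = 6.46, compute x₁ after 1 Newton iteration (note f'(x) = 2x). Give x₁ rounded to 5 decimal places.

5.23464

Newton update: x ← x − f(x)/f'(x).
x_0 = 6.460000: f = 15.831600, f' = 12.920000 → x_1 = 6.460000 - (15.831600)/(12.920000) = 5.234644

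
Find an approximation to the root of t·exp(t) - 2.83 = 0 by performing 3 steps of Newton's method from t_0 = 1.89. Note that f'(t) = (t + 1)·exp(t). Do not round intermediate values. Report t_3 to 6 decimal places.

1.024874

Newton update: t ← t − f(t)/f'(t).
t_0 = 1.890000: f = 9.680607, f' = 19.129975 → t_1 = 1.890000 - (9.680607)/(19.129975) = 1.383956
t_1 = 1.383956: f = 2.692896, f' = 9.513554 → t_2 = 1.383956 - (2.692896)/(9.513554) = 1.100897
t_2 = 1.100897: f = 0.480247, f' = 6.317110 → t_3 = 1.100897 - (0.480247)/(6.317110) = 1.024874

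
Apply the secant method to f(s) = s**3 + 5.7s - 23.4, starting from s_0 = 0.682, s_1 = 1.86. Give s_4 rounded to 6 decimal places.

2.208460

f(s_0) = -19.195385, f(s_1) = -6.363144
s_2 = 1.860000 - (-6.363144)·(1.860000 - 0.682000)/(-6.363144 - (-19.195385)) = 2.444137; f(s_2) = 5.132374
s_3 = 2.444137 - (5.132374)·(2.444137 - 1.860000)/(5.132374 - (-6.363144)) = 2.183339; f(s_3) = -0.547063
s_4 = 2.183339 - (-0.547063)·(2.183339 - 2.444137)/(-0.547063 - (5.132374)) = 2.208460; f(s_4) = -0.040472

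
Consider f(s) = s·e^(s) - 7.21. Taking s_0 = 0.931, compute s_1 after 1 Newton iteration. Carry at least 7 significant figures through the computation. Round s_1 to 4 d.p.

f'(s) = (s + 1)·e^(s)
s_0 = 0.931000: f = -4.848011, f' = 4.899034 → s_1 = 0.931000 - (-4.848011)/(4.899034) = 1.920585

1.9206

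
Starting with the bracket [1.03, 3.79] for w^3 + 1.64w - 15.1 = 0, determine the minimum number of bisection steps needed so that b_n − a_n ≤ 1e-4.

15

Initial width b − a = 3.79 − 1.03 = 2.760000.
After n steps the width is (b−a)/2^n; need (b−a)/2^n ≤ 1e-4.
So n ≥ log₂(2.760000/1e-4) = log₂(27600.0000) ≈ 14.7524.
Hence n = 15.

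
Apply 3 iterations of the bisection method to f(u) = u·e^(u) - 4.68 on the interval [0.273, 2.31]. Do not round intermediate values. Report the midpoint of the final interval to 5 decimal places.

f(0.273000) = -4.321305, f(2.310000) = 18.591921 (opposite signs)
step 1: m = 1.291500, f(m) = 0.018787 > 0 → root in [0.273000, 1.291500]
step 2: m = 0.782250, f(m) = -2.969699 < 0 → root in [0.782250, 1.291500]
step 3: m = 1.036875, f(m) = -1.755609 < 0 → root in [1.036875, 1.291500]
Midpoint of [1.036875, 1.291500] = 1.164188

1.16419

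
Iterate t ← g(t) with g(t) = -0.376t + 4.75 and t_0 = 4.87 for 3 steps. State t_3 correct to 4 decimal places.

t_1 = g(4.870000) = 2.918880
t_2 = g(2.918880) = 3.652501
t_3 = g(3.652501) = 3.376660

3.3767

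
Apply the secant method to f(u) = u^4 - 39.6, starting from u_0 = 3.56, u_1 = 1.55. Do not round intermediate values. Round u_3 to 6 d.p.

f(u_0) = 121.020137, f(u_1) = -33.827994
u_2 = 1.550000 - (-33.827994)·(1.550000 - 3.560000)/(-33.827994 - (121.020137)) = 1.989103; f(u_2) = -23.945867
u_3 = 1.989103 - (-23.945867)·(1.989103 - 1.550000)/(-23.945867 - (-33.827994)) = 3.053115; f(u_3) = 47.290545

3.053115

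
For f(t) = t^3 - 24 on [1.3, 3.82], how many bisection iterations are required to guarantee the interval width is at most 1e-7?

25

Initial width b − a = 3.82 − 1.3 = 2.520000.
After n steps the width is (b−a)/2^n; need (b−a)/2^n ≤ 1e-7.
So n ≥ log₂(2.520000/1e-7) = log₂(25200000.0000) ≈ 24.5869.
Hence n = 25.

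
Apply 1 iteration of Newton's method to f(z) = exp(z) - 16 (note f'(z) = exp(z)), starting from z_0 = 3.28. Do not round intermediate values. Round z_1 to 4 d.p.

z_0 = 3.280000: f = 10.575773, f' = 26.575773 → z_1 = 3.280000 - (10.575773)/(26.575773) = 2.882052

2.8821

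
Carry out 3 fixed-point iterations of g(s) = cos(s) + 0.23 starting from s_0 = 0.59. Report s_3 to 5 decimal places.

0.98309

s_1 = g(0.590000) = 1.060941
s_2 = g(1.060941) = 0.718051
s_3 = g(0.718051) = 0.983089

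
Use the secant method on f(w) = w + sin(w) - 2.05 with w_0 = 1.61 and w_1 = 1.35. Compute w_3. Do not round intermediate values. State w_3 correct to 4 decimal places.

f(w_0) = 0.559232, f(w_1) = 0.275723
w_2 = 1.350000 - (0.275723)·(1.350000 - 1.610000)/(0.275723 - (0.559232)) = 1.097139; f(w_2) = -0.062954
w_3 = 1.097139 - (-0.062954)·(1.097139 - 1.350000)/(-0.062954 - (0.275723)) = 1.144142; f(w_3) = 0.004497

1.1441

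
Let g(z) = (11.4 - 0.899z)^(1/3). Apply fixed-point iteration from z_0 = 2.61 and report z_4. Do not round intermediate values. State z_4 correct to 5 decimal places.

2.11764

z_1 = g(2.610000) = 2.084206
z_2 = g(2.084206) = 2.119864
z_3 = g(2.119864) = 2.117484
z_4 = g(2.117484) = 2.117643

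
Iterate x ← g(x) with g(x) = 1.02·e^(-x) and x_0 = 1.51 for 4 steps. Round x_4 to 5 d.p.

0.64918

x_1 = g(1.510000) = 0.225328
x_2 = g(0.225328) = 0.814219
x_3 = g(0.814219) = 0.451845
x_4 = g(0.451845) = 0.649182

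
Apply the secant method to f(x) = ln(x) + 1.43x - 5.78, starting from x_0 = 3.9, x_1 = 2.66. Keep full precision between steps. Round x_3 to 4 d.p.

3.2236

Secant update: x_(k+1) = x_k − f(x_k)·(x_k − x_(k-1))/(f(x_k) − f(x_(k-1))).
f(x_0) = 1.157977, f(x_1) = -0.997874
x_2 = 2.660000 - (-0.997874)·(2.660000 - 3.900000)/(-0.997874 - (1.157977)) = 3.233956; f(x_2) = 0.018263
x_3 = 3.233956 - (0.018263)·(3.233956 - 2.660000)/(0.018263 - (-0.997874)) = 3.223640; f(x_3) = 0.000317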